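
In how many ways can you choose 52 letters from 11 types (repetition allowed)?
C(52+11-1, 11-1) = C(62, 10) = 107518933731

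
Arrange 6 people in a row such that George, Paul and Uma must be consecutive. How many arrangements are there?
Treat the 3 as one block: (6-3+1)! × 3! = 24 × 6 = 144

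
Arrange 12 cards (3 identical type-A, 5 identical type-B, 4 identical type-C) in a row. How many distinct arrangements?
12! / (3! × 5! × 4!) = 27720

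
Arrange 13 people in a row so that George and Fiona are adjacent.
Treat as block: (13-1)! × 2! = 479001600 × 2 = 958003200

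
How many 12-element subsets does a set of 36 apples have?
C(36,12) = 36!/(12!×24!) = 1251677700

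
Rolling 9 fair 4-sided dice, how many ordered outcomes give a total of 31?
Coefficient of x^31 in (x + x² + ... + x^4)^9. By inclusion-exclusion on dice exceeding 4: Σ_j (-1)^j C(9,j)·C(31-1-4j, 8) = C(9,0)·C(30,8) - C(9,1)·C(26,8) + C(9,2)·C(22,8) - C(9,3)·C(18,8) + C(9,4)·C(14,8) - C(9,5)·C(10,8) = 1·5852925 - 9·1562275 + 36·319770 - 84·43758 + 126·3003 - 126·45 = 1206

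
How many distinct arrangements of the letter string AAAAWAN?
7! / (1! × 5! × 1!) = 42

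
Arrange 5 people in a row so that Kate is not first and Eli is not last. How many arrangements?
By inclusion-exclusion: 5! - 2×(5-1)! + (5-2)! = 120 - 48 + 6 = 78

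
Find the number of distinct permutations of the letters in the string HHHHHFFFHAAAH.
13! / (3! × 3! × 7!) = 34320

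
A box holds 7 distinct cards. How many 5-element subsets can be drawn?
C(7,5) = 7!/(5!×2!) = 21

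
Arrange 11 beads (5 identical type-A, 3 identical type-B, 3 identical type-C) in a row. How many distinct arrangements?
11! / (5! × 3! × 3!) = 9240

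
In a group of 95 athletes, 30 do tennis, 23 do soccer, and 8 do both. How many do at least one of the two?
|A∪B| = |A| + |B| - |A∩B| = 30 + 23 - 8 = 45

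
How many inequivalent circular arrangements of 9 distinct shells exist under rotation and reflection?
(9-1)!/2 = 40320/2 = 20160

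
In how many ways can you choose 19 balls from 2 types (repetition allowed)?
C(19+2-1, 2-1) = C(20, 1) = 20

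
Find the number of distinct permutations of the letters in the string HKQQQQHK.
8! / (4! × 2! × 2!) = 420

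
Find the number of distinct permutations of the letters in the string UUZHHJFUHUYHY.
13! / (1! × 1! × 4! × 1! × 4! × 2!) = 5405400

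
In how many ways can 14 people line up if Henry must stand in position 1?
Fix one position: (14-1)! = 6227020800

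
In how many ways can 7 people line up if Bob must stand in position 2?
Fix one position: (7-1)! = 720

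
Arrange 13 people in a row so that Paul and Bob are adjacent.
Treat as block: (13-1)! × 2! = 479001600 × 2 = 958003200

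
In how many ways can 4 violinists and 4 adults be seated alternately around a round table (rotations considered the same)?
Fix one of the violinists: (4-1)! ways for the remaining violinists, × 4! ways for the adults = 6 × 24 = 144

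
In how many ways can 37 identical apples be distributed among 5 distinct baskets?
C(37+5-1, 5-1) = C(41, 4) = 101270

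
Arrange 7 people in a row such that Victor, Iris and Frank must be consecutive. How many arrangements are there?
Treat the 3 as one block: (7-3+1)! × 3! = 120 × 6 = 720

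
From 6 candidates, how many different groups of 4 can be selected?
C(6,4) = 6!/(4!×2!) = 15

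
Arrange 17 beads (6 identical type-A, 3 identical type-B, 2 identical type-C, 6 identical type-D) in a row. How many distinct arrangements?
17! / (6! × 3! × 2! × 6!) = 57177120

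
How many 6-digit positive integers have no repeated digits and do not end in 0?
Last digit: 9 nonzero choices. First digit: 8 (nonzero, ≠last). Middle 4: P(8,4) = 1680. Total = 120960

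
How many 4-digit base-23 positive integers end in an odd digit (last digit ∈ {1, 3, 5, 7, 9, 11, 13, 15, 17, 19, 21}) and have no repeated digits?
Last∈{1,3,5,7,9,11,13,15,17,19,21}. Last=0: 0. Last nonzero: 11×21×P(21,2) = 97020. Total = 97020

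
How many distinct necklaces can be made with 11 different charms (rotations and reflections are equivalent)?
(11-1)!/2 = 3628800/2 = 1814400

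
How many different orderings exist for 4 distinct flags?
4! = 24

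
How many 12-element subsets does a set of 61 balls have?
C(61,12) = 61!/(12!×49!) = 1742058970275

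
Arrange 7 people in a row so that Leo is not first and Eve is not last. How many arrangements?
By inclusion-exclusion: 7! - 2×(7-1)! + (7-2)! = 5040 - 1440 + 120 = 3720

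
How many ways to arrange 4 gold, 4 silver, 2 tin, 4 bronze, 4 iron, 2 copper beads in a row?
20! / (4! × 4! × 2! × 4! × 4! × 2!) = 1833241410000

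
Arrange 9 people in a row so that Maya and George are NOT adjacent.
Total - adjacent = 9! - (9-1)!×2 = 362880 - 80640 = 282240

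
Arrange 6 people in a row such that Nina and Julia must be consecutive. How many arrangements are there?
Treat the 2 as one block: (6-2+1)! × 2! = 120 × 2 = 240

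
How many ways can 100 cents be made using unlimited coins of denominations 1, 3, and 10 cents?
Coefficient of x^100 in 1/(1-x^1) · 1/(1-x^3) · 1/(1-x^10). Case on j = number of 10-cent coins (j = 0..10); remainder r = 100 - 10j is made from {1,3} in ⌊r/3⌋+1 ways. r = 100, 90, 80, 70, 60, 50, 40, 30, 20, 10, 0 → 34 + 31 + 27 + 24 + 21 + 17 + 14 + 11 + 7 + 4 + 1 = 191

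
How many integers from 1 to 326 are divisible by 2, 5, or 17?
⌊326/2⌋+⌊326/5⌋+⌊326/17⌋ - ⌊326/10⌋-⌊326/34⌋-⌊326/85⌋ + ⌊326/170⌋ = 163+65+19 - 32-9-3 + 1 = 204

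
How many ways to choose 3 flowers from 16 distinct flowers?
C(16,3) = 16!/(3!×13!) = 560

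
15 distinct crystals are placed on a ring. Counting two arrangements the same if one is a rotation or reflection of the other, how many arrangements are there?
(15-1)!/2 = 87178291200/2 = 43589145600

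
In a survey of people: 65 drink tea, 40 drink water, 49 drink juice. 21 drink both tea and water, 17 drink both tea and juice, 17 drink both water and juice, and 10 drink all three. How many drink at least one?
|A∪B∪C| = 65+40+49-21-17-17+10 = 109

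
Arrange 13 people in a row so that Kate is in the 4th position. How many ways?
Fix one position: (13-1)! = 479001600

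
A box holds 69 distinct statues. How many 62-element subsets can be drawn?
C(69,62) = 69!/(62!×7!) = 1078897248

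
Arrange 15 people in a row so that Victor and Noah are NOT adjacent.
Total - adjacent = 15! - (15-1)!×2 = 1307674368000 - 174356582400 = 1133317785600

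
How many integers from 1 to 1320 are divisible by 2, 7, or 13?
⌊1320/2⌋+⌊1320/7⌋+⌊1320/13⌋ - ⌊1320/14⌋-⌊1320/26⌋-⌊1320/91⌋ + ⌊1320/182⌋ = 660+188+101 - 94-50-14 + 7 = 798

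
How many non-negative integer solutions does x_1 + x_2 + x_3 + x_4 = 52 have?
C(52+4-1, 4-1) = C(55, 3) = 26235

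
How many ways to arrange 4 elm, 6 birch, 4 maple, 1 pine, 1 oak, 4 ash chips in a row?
20! / (4! × 6! × 4! × 1! × 1! × 4!) = 244432188000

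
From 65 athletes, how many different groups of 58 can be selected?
C(65,58) = 65!/(58!×7!) = 696190560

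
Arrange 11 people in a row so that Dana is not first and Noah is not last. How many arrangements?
By inclusion-exclusion: 11! - 2×(11-1)! + (11-2)! = 39916800 - 7257600 + 362880 = 33022080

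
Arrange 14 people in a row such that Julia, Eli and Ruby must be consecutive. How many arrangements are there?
Treat the 3 as one block: (14-3+1)! × 3! = 479001600 × 6 = 2874009600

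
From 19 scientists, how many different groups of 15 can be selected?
C(19,15) = 19!/(15!×4!) = 3876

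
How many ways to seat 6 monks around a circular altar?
Circular: fix one position, arrange the rest. (6-1)! = 120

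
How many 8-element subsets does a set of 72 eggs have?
C(72,8) = 72!/(8!×64!) = 11969016345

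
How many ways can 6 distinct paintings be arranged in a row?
6! = 720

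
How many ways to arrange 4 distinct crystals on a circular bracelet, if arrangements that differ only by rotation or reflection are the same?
(4-1)!/2 = 6/2 = 3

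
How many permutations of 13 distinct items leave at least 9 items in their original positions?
Exactly j fixed points: C(13,j)·!(13-j); sum over j ≥ 9 (derangement numbers via !m = (m-1)·(!(m-1) + !(m-2)): !0..!4 = 1, 0, 1, 2, 9). Σ_{j=9}^{13} C(13,j)·!(13-j) = C(13,9)·!4 + C(13,10)·!3 + C(13,11)·!2 + C(13,12)·!1 + C(13,13)·!0 = 715·9 + 286·2 + 78·1 + 13·0 + 1·1 = 7086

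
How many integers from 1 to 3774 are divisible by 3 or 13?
⌊3774/3⌋ + ⌊3774/13⌋ - ⌊3774/39⌋ = 1258 + 290 - 96 = 1452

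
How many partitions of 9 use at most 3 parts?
By conjugation, equals partitions of 9 into parts ≤ 3. Let r_j(i) = number of partitions of i into parts ≤ j, for i = 0..9. r_1(i) = 1 for all i; r_j(i) = r_{j-1}(i) + r_j(i-j). Rows j = 2..3: ≤2: 1 1 2 2 3 3 4 4 5 5; ≤3: 1 1 2 3 4 5 7 8 10 12. r_3(9) = 12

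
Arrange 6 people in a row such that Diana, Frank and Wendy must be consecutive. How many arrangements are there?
Treat the 3 as one block: (6-3+1)! × 3! = 24 × 6 = 144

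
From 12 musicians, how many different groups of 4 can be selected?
C(12,4) = 12!/(4!×8!) = 495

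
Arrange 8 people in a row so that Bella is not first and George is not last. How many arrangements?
By inclusion-exclusion: 8! - 2×(8-1)! + (8-2)! = 40320 - 10080 + 720 = 30960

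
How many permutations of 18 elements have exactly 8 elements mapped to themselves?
Choose the 8 fixed points C(18,8) = 43758, derange the rest: !10 = Σ_{j=0}^{10} (-1)^j·10!/j! = 3628800 - 3628800 + 1814400 - 604800 + 151200 - 30240 + 5040 - 720 + 90 - 10 + 1 = 1334961. Product = 43758 × 1334961 = 58415223438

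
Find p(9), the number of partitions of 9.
Pentagonal recurrence p(n) = p(n-1) + p(n-2) - p(n-5) - p(n-7) + p(n-12) + p(n-15) - ... gives p(0..8) = 1, 1, 2, 3, 5, 7, 11, 15, 22. p(9) = p(8) + p(7) - p(4) - p(2) = 22 + 15 - 5 - 2 = 30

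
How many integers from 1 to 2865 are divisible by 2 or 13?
⌊2865/2⌋ + ⌊2865/13⌋ - ⌊2865/26⌋ = 1432 + 220 - 110 = 1542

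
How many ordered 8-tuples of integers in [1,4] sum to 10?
Coefficient of x^10 in (x + x² + ... + x^4)^8. By inclusion-exclusion on dice exceeding 4: Σ_j (-1)^j C(8,j)·C(10-1-4j, 7) = C(8,0)·C(9,7) = 1·36 = 36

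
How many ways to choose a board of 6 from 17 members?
C(17,6) = 17!/(6!×11!) = 12376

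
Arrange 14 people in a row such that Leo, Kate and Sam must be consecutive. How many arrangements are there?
Treat the 3 as one block: (14-3+1)! × 3! = 479001600 × 6 = 2874009600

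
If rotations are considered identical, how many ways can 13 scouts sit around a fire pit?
Circular: fix one position, arrange the rest. (13-1)! = 479001600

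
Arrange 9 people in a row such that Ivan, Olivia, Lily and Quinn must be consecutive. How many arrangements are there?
Treat the 4 as one block: (9-4+1)! × 4! = 720 × 24 = 17280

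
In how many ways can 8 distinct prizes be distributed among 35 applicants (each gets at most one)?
P(35,8) = 35!/(35-8)! = 948964262400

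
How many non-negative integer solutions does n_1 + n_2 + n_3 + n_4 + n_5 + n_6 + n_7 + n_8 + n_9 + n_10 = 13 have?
C(13+10-1, 10-1) = C(22, 9) = 497420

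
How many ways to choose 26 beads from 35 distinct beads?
C(35,26) = 35!/(26!×9!) = 70607460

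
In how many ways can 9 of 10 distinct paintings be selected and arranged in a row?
P(10,9) = 10!/(10-9)! = 3628800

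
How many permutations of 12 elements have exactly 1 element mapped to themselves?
Choose the 1 fixed point C(12,1) = 12, derange the rest: !11 = Σ_{j=0}^{11} (-1)^j·11!/j! = 39916800 - 39916800 + 19958400 - 6652800 + 1663200 - 332640 + 55440 - 7920 + 990 - 110 + 11 - 1 = 14684570. Product = 12 × 14684570 = 176214840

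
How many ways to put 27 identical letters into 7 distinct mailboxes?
C(27+7-1, 7-1) = C(33, 6) = 1107568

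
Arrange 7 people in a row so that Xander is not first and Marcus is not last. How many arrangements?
By inclusion-exclusion: 7! - 2×(7-1)! + (7-2)! = 5040 - 1440 + 120 = 3720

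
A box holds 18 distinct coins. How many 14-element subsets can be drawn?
C(18,14) = 18!/(14!×4!) = 3060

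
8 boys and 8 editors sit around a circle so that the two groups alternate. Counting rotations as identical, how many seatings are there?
Fix one of the boys: (8-1)! ways for the remaining boys, × 8! ways for the editors = 5040 × 40320 = 203212800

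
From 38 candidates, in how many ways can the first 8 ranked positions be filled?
P(38,8) = 38!/(38-8)! = 1971788797440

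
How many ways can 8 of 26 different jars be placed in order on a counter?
P(26,8) = 26!/(26-8)! = 62990928000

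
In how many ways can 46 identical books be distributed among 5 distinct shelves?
C(46+5-1, 5-1) = C(50, 4) = 230300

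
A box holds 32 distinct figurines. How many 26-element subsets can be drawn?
C(32,26) = 32!/(26!×6!) = 906192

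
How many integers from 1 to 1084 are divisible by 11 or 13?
⌊1084/11⌋ + ⌊1084/13⌋ - ⌊1084/143⌋ = 98 + 83 - 7 = 174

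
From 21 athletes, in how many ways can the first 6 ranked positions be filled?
P(21,6) = 21!/(21-6)! = 39070080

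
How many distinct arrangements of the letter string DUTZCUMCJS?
10! / (2! × 1! × 1! × 1! × 1! × 1! × 1! × 2!) = 907200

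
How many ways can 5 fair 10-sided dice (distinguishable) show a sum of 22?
Coefficient of x^22 in (x + x² + ... + x^10)^5. By inclusion-exclusion on dice exceeding 10: Σ_j (-1)^j C(5,j)·C(22-1-10j, 4) = C(5,0)·C(21,4) - C(5,1)·C(11,4) = 1·5985 - 5·330 = 4335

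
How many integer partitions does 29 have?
Pentagonal recurrence p(n) = p(n-1) + p(n-2) - p(n-5) - p(n-7) + p(n-12) + p(n-15) - ... gives p(0..28) = 1, 1, 2, 3, 5, 7, 11, 15, 22, 30, 42, 56, 77, 101, 135, 176, 231, 297, 385, 490, 627, 792, 1002, 1255, 1575, 1958, 2436, 3010, 3718. p(29) = p(28) + p(27) - p(24) - p(22) + p(17) + p(14) - p(7) - p(3) = 3718 + 3010 - 1575 - 1002 + 297 + 135 - 15 - 3 = 4565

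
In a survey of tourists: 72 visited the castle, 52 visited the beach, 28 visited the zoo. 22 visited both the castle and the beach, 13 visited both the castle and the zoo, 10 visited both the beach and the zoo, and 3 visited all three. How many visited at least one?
|A∪B∪C| = 72+52+28-22-13-10+3 = 110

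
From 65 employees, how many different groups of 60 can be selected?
C(65,60) = 65!/(60!×5!) = 8259888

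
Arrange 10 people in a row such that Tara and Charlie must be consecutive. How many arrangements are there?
Treat the 2 as one block: (10-2+1)! × 2! = 362880 × 2 = 725760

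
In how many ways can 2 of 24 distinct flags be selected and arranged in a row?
P(24,2) = 24!/(24-2)! = 552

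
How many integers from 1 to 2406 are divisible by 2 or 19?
⌊2406/2⌋ + ⌊2406/19⌋ - ⌊2406/38⌋ = 1203 + 126 - 63 = 1266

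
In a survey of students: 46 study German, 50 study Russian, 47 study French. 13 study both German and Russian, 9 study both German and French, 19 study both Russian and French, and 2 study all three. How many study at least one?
|A∪B∪C| = 46+50+47-13-9-19+2 = 104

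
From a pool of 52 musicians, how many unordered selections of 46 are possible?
C(52,46) = 52!/(46!×6!) = 20358520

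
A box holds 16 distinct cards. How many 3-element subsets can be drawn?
C(16,3) = 16!/(3!×13!) = 560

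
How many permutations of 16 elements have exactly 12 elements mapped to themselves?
Choose the 12 fixed points C(16,12) = 1820, derange the rest: !4 = Σ_{j=0}^{4} (-1)^j·4!/j! = 24 - 24 + 12 - 4 + 1 = 9. Product = 1820 × 9 = 16380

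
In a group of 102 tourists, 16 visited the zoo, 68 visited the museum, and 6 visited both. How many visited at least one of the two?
|A∪B| = |A| + |B| - |A∩B| = 16 + 68 - 6 = 78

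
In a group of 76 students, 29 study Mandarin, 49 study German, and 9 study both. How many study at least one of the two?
|A∪B| = |A| + |B| - |A∩B| = 29 + 49 - 9 = 69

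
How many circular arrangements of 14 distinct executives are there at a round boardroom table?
Circular: fix one position, arrange the rest. (14-1)! = 6227020800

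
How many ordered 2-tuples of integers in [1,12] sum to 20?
Coefficient of x^20 in (x + x² + ... + x^12)^2. By inclusion-exclusion on dice exceeding 12: Σ_j (-1)^j C(2,j)·C(20-1-12j, 1) = C(2,0)·C(19,1) - C(2,1)·C(7,1) = 1·19 - 2·7 = 5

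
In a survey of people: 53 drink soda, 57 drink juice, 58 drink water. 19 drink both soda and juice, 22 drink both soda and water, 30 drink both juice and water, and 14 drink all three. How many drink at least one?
|A∪B∪C| = 53+57+58-19-22-30+14 = 111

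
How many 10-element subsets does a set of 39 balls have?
C(39,10) = 39!/(10!×29!) = 635745396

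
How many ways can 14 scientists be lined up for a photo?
14! = 87178291200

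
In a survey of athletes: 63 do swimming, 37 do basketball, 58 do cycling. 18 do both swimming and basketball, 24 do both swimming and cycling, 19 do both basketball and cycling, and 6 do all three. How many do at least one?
|A∪B∪C| = 63+37+58-18-24-19+6 = 103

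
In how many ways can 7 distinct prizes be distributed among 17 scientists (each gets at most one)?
P(17,7) = 17!/(17-7)! = 98017920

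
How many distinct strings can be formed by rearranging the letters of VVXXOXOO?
8! / (3! × 2! × 3!) = 560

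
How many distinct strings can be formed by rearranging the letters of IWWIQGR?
7! / (1! × 1! × 2! × 1! × 2!) = 1260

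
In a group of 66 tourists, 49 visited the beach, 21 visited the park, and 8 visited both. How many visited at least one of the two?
|A∪B| = |A| + |B| - |A∩B| = 49 + 21 - 8 = 62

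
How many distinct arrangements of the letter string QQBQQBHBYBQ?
11! / (1! × 5! × 1! × 4!) = 13860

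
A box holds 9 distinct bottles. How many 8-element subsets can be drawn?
C(9,8) = 9!/(8!×1!) = 9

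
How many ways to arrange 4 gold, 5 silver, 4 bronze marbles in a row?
13! / (4! × 5! × 4!) = 90090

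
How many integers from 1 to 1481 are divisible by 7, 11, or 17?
⌊1481/7⌋+⌊1481/11⌋+⌊1481/17⌋ - ⌊1481/77⌋-⌊1481/119⌋-⌊1481/187⌋ + ⌊1481/1309⌋ = 211+134+87 - 19-12-7 + 1 = 395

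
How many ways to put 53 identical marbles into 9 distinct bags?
C(53+9-1, 9-1) = C(61, 8) = 2944827765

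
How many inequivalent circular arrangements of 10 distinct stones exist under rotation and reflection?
(10-1)!/2 = 362880/2 = 181440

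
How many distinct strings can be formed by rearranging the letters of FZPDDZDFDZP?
11! / (2! × 3! × 2! × 4!) = 69300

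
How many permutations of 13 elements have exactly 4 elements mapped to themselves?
Choose the 4 fixed points C(13,4) = 715, derange the rest: !9 = Σ_{j=0}^{9} (-1)^j·9!/j! = 362880 - 362880 + 181440 - 60480 + 15120 - 3024 + 504 - 72 + 9 - 1 = 133496. Product = 715 × 133496 = 95449640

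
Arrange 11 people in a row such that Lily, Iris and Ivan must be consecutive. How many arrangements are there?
Treat the 3 as one block: (11-3+1)! × 3! = 362880 × 6 = 2177280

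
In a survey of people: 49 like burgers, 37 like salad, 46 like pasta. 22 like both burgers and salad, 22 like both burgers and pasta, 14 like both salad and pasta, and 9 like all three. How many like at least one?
|A∪B∪C| = 49+37+46-22-22-14+9 = 83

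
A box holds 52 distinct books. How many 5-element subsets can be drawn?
C(52,5) = 52!/(5!×47!) = 2598960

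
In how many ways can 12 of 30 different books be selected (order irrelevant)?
C(30,12) = 30!/(12!×18!) = 86493225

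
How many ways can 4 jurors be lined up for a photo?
4! = 24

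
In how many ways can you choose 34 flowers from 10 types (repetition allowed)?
C(34+10-1, 10-1) = C(43, 9) = 563921995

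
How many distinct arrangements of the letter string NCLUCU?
6! / (1! × 2! × 2! × 1!) = 180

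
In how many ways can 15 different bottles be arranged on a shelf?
15! = 1307674368000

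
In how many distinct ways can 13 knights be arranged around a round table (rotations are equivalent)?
Circular: fix one position, arrange the rest. (13-1)! = 479001600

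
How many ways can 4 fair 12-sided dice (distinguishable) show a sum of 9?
Coefficient of x^9 in (x + x² + ... + x^12)^4. By inclusion-exclusion on dice exceeding 12: Σ_j (-1)^j C(4,j)·C(9-1-12j, 3) = C(4,0)·C(8,3) = 1·56 = 56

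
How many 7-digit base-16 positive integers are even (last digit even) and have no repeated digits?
Last∈{0,2,4,6,8,10,12,14}. Last=0: 3603600. Last nonzero: 7×14×P(14,5) = 23543520. Total = 27147120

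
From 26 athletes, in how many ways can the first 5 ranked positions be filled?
P(26,5) = 26!/(26-5)! = 7893600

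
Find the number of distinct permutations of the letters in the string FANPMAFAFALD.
12! / (1! × 4! × 1! × 3! × 1! × 1! × 1!) = 3326400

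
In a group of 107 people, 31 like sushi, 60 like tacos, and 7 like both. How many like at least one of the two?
|A∪B| = |A| + |B| - |A∩B| = 31 + 60 - 7 = 84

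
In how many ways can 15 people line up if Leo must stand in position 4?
Fix one position: (15-1)! = 87178291200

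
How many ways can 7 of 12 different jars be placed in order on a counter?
P(12,7) = 12!/(12-7)! = 3991680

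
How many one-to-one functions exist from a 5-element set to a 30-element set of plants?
P(30,5) = 30!/(30-5)! = 17100720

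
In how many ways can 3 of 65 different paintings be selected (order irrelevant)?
C(65,3) = 65!/(3!×62!) = 43680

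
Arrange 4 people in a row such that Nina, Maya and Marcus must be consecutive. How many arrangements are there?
Treat the 3 as one block: (4-3+1)! × 3! = 2 × 6 = 12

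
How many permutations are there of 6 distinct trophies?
6! = 720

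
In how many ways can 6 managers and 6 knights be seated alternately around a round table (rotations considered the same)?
Fix one of the managers: (6-1)! ways for the remaining managers, × 6! ways for the knights = 120 × 720 = 86400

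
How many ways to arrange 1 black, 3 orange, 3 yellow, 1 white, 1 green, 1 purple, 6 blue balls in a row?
16! / (1! × 3! × 3! × 1! × 1! × 1! × 6!) = 807206400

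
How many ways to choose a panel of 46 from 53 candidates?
C(53,46) = 53!/(46!×7!) = 154143080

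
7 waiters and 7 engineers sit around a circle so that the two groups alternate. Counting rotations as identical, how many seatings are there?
Fix one of the waiters: (7-1)! ways for the remaining waiters, × 7! ways for the engineers = 720 × 5040 = 3628800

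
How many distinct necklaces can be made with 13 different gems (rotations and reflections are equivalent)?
(13-1)!/2 = 479001600/2 = 239500800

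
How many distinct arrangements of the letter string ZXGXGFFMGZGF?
12! / (4! × 1! × 3! × 2! × 2!) = 831600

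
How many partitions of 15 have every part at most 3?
Let r_j(i) = number of partitions of i into parts ≤ j, for i = 0..15. r_1(i) = 1 for all i; r_j(i) = r_{j-1}(i) + r_j(i-j). Rows j = 2..3: ≤2: 1 1 2 2 3 3 4 4 5 5 6 6 7 7 8 8; ≤3: 1 1 2 3 4 5 7 8 10 12 14 16 19 21 24 27. r_3(15) = 27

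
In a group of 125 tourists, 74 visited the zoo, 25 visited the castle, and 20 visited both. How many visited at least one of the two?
|A∪B| = |A| + |B| - |A∩B| = 74 + 25 - 20 = 79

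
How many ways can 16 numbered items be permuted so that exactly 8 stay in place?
Choose the 8 fixed points C(16,8) = 12870, derange the rest: !8 = Σ_{j=0}^{8} (-1)^j·8!/j! = 40320 - 40320 + 20160 - 6720 + 1680 - 336 + 56 - 8 + 1 = 14833. Product = 12870 × 14833 = 190900710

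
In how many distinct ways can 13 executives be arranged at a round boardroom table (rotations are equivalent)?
Circular: fix one position, arrange the rest. (13-1)! = 479001600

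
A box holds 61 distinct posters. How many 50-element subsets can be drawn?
C(61,50) = 61!/(50!×11!) = 418094152866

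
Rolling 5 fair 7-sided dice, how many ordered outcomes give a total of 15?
Coefficient of x^15 in (x + x² + ... + x^7)^5. By inclusion-exclusion on dice exceeding 7: Σ_j (-1)^j C(5,j)·C(15-1-7j, 4) = C(5,0)·C(14,4) - C(5,1)·C(7,4) = 1·1001 - 5·35 = 826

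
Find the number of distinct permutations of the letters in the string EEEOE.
5! / (1! × 4!) = 5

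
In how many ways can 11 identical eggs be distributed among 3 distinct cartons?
C(11+3-1, 3-1) = C(13, 2) = 78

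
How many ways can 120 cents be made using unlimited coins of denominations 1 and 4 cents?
Coefficient of x^120 in 1/(1-x^1) · 1/(1-x^4). Use j coins of 4 for j = 0..⌊120/4⌋ = 30, the rest in 1s: 30 + 1 = 31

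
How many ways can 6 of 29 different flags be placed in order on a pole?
P(29,6) = 29!/(29-6)! = 342014400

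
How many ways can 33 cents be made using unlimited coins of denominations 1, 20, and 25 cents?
Coefficient of x^33 in 1/(1-x^1) · 1/(1-x^20) · 1/(1-x^25). Case on j = number of 25-cent coins (j = 0..1); remainder r = 33 - 25j is made from {1,20} in ⌊r/20⌋+1 ways. r = 33, 8 → 2 + 1 = 3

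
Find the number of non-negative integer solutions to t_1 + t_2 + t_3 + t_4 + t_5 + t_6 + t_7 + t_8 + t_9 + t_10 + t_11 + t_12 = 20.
C(20+12-1, 12-1) = C(31, 11) = 84672315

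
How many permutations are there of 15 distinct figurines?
15! = 1307674368000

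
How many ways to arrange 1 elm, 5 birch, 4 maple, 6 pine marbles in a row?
16! / (1! × 5! × 4! × 6!) = 10090080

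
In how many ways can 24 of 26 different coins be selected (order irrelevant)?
C(26,24) = 26!/(24!×2!) = 325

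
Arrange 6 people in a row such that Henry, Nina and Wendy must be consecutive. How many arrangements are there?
Treat the 3 as one block: (6-3+1)! × 3! = 24 × 6 = 144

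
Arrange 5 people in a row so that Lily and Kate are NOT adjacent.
Total - adjacent = 5! - (5-1)!×2 = 120 - 48 = 72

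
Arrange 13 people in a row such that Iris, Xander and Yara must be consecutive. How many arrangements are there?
Treat the 3 as one block: (13-3+1)! × 3! = 39916800 × 6 = 239500800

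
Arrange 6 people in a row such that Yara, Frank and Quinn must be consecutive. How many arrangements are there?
Treat the 3 as one block: (6-3+1)! × 3! = 24 × 6 = 144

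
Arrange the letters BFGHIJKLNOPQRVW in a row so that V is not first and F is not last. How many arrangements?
By inclusion-exclusion: 15! - 2×(15-1)! + (15-2)! = 1307674368000 - 174356582400 + 6227020800 = 1139544806400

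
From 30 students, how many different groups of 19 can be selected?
C(30,19) = 30!/(19!×11!) = 54627300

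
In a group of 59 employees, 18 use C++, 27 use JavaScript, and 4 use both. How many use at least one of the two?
|A∪B| = |A| + |B| - |A∩B| = 18 + 27 - 4 = 41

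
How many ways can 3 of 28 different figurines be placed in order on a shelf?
P(28,3) = 28!/(28-3)! = 19656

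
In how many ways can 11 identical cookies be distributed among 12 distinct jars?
C(11+12-1, 12-1) = C(22, 11) = 705432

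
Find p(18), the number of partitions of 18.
Pentagonal recurrence p(n) = p(n-1) + p(n-2) - p(n-5) - p(n-7) + p(n-12) + p(n-15) - ... gives p(0..17) = 1, 1, 2, 3, 5, 7, 11, 15, 22, 30, 42, 56, 77, 101, 135, 176, 231, 297. p(18) = p(17) + p(16) - p(13) - p(11) + p(6) + p(3) = 297 + 231 - 101 - 56 + 11 + 3 = 385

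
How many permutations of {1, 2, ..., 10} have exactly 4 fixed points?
Choose the 4 fixed points C(10,4) = 210, derange the rest: !6 = Σ_{j=0}^{6} (-1)^j·6!/j! = 720 - 720 + 360 - 120 + 30 - 6 + 1 = 265. Product = 210 × 265 = 55650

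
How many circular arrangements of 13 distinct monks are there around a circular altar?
Circular: fix one position, arrange the rest. (13-1)! = 479001600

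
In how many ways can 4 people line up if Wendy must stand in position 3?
Fix one position: (4-1)! = 6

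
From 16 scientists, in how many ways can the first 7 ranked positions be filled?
P(16,7) = 16!/(16-7)! = 57657600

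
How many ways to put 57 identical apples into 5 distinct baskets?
C(57+5-1, 5-1) = C(61, 4) = 521855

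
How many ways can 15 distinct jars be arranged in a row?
15! = 1307674368000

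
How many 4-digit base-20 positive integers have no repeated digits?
First digit: 19 choices (nonzero). Then descending: 19 × 19 × 18 × 17 = 110466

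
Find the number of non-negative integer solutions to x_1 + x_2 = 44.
C(44+2-1, 2-1) = C(45, 1) = 45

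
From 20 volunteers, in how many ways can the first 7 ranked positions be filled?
P(20,7) = 20!/(20-7)! = 390700800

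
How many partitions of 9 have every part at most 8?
Let r_j(i) = number of partitions of i into parts ≤ j, for i = 0..9. r_1(i) = 1 for all i; r_j(i) = r_{j-1}(i) + r_j(i-j). Rows j = 2..8: ≤2: 1 1 2 2 3 3 4 4 5 5; ≤3: 1 1 2 3 4 5 7 8 10 12; ≤4: 1 1 2 3 5 6 9 11 15 18; ≤5: 1 1 2 3 5 7 10 13 18 23; ≤6: 1 1 2 3 5 7 11 14 20 26; ≤7: 1 1 2 3 5 7 11 15 21 28; ≤8: 1 1 2 3 5 7 11 15 22 29. r_8(9) = 29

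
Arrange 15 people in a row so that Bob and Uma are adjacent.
Treat as block: (15-1)! × 2! = 87178291200 × 2 = 174356582400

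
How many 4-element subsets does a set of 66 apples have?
C(66,4) = 66!/(4!×62!) = 720720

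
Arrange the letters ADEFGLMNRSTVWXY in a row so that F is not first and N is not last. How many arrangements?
By inclusion-exclusion: 15! - 2×(15-1)! + (15-2)! = 1307674368000 - 174356582400 + 6227020800 = 1139544806400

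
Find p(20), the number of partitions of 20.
Pentagonal recurrence p(n) = p(n-1) + p(n-2) - p(n-5) - p(n-7) + p(n-12) + p(n-15) - ... gives p(0..19) = 1, 1, 2, 3, 5, 7, 11, 15, 22, 30, 42, 56, 77, 101, 135, 176, 231, 297, 385, 490. p(20) = p(19) + p(18) - p(15) - p(13) + p(8) + p(5) = 490 + 385 - 176 - 101 + 22 + 7 = 627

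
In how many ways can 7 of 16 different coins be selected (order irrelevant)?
C(16,7) = 16!/(7!×9!) = 11440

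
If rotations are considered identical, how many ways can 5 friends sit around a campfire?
Circular: fix one position, arrange the rest. (5-1)! = 24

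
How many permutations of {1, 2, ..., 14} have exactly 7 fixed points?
Choose the 7 fixed points C(14,7) = 3432, derange the rest: !7 = Σ_{j=0}^{7} (-1)^j·7!/j! = 5040 - 5040 + 2520 - 840 + 210 - 42 + 7 - 1 = 1854. Product = 3432 × 1854 = 6362928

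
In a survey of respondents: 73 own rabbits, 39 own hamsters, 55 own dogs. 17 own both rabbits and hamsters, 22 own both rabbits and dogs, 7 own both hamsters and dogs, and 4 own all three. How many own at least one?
|A∪B∪C| = 73+39+55-17-22-7+4 = 125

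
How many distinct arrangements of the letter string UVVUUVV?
7! / (4! × 3!) = 35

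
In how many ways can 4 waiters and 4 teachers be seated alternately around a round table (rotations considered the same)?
Fix one of the waiters: (4-1)! ways for the remaining waiters, × 4! ways for the teachers = 6 × 24 = 144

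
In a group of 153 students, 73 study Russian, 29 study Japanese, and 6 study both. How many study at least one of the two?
|A∪B| = |A| + |B| - |A∩B| = 73 + 29 - 6 = 96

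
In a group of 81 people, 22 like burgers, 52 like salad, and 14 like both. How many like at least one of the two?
|A∪B| = |A| + |B| - |A∩B| = 22 + 52 - 14 = 60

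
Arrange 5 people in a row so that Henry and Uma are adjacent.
Treat as block: (5-1)! × 2! = 24 × 2 = 48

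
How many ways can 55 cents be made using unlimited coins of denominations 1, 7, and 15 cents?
Coefficient of x^55 in 1/(1-x^1) · 1/(1-x^7) · 1/(1-x^15). Case on j = number of 15-cent coins (j = 0..3); remainder r = 55 - 15j is made from {1,7} in ⌊r/7⌋+1 ways. r = 55, 40, 25, 10 → 8 + 6 + 4 + 2 = 20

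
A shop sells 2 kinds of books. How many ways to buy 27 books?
C(27+2-1, 2-1) = C(28, 1) = 28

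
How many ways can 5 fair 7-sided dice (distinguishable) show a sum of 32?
Coefficient of x^32 in (x + x² + ... + x^7)^5. By inclusion-exclusion on dice exceeding 7: Σ_j (-1)^j C(5,j)·C(32-1-7j, 4) = C(5,0)·C(31,4) - C(5,1)·C(24,4) + C(5,2)·C(17,4) - C(5,3)·C(10,4) = 1·31465 - 5·10626 + 10·2380 - 10·210 = 35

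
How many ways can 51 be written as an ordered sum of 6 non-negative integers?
C(51+6-1, 6-1) = C(56, 5) = 3819816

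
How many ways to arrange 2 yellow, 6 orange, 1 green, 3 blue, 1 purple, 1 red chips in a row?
14! / (2! × 6! × 1! × 3! × 1! × 1!) = 10090080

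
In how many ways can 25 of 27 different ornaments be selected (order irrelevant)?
C(27,25) = 27!/(25!×2!) = 351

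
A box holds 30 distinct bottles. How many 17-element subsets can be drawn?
C(30,17) = 30!/(17!×13!) = 119759850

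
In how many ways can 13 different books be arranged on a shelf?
13! = 6227020800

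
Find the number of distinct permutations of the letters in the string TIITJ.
5! / (1! × 2! × 2!) = 30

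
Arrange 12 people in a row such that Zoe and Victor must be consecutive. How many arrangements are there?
Treat the 2 as one block: (12-2+1)! × 2! = 39916800 × 2 = 79833600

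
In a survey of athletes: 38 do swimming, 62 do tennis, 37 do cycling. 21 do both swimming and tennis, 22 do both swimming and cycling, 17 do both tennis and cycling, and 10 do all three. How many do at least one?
|A∪B∪C| = 38+62+37-21-22-17+10 = 87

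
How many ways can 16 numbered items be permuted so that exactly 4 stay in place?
Choose the 4 fixed points C(16,4) = 1820, derange the rest: !12 = Σ_{j=0}^{12} (-1)^j·12!/j! = 479001600 - 479001600 + 239500800 - 79833600 + 19958400 - 3991680 + 665280 - 95040 + 11880 - 1320 + 132 - 12 + 1 = 176214841. Product = 1820 × 176214841 = 320711010620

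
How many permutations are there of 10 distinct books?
10! = 3628800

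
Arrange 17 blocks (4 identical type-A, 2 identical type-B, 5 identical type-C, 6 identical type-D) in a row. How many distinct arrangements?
17! / (4! × 2! × 5! × 6!) = 85765680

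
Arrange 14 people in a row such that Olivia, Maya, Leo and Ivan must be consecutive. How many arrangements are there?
Treat the 4 as one block: (14-4+1)! × 4! = 39916800 × 24 = 958003200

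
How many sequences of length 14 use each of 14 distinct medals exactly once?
14! = 87178291200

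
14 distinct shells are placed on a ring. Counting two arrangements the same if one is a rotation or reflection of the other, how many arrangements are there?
(14-1)!/2 = 6227020800/2 = 3113510400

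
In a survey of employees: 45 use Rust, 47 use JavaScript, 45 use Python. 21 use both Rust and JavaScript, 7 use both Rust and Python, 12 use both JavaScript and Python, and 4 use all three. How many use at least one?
|A∪B∪C| = 45+47+45-21-7-12+4 = 101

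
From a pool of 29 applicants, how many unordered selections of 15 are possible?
C(29,15) = 29!/(15!×14!) = 77558760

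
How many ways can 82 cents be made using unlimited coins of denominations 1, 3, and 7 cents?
Coefficient of x^82 in 1/(1-x^1) · 1/(1-x^3) · 1/(1-x^7). Case on j = number of 7-cent coins (j = 0..11); remainder r = 82 - 7j is made from {1,3} in ⌊r/3⌋+1 ways. r = 82, 75, 68, 61, 54, 47, 40, 33, 26, 19, 12, 5 → 28 + 26 + 23 + 21 + 19 + 16 + 14 + 12 + 9 + 7 + 5 + 2 = 182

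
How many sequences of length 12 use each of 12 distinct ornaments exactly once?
12! = 479001600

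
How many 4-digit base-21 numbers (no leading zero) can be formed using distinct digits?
First digit: 20 choices (nonzero). Then descending: 20 × 20 × 19 × 18 = 136800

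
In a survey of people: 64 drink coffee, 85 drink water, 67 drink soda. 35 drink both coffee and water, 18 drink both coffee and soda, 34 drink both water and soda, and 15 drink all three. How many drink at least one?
|A∪B∪C| = 64+85+67-35-18-34+15 = 144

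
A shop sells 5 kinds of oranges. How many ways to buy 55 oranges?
C(55+5-1, 5-1) = C(59, 4) = 455126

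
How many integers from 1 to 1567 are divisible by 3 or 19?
⌊1567/3⌋ + ⌊1567/19⌋ - ⌊1567/57⌋ = 522 + 82 - 27 = 577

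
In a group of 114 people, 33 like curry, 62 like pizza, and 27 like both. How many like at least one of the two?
|A∪B| = |A| + |B| - |A∩B| = 33 + 62 - 27 = 68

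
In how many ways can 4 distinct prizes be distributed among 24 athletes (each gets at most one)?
P(24,4) = 24!/(24-4)! = 255024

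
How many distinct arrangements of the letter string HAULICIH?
8! / (2! × 1! × 1! × 1! × 1! × 2!) = 10080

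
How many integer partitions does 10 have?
Pentagonal recurrence p(n) = p(n-1) + p(n-2) - p(n-5) - p(n-7) + p(n-12) + p(n-15) - ... gives p(0..9) = 1, 1, 2, 3, 5, 7, 11, 15, 22, 30. p(10) = p(9) + p(8) - p(5) - p(3) = 30 + 22 - 7 - 3 = 42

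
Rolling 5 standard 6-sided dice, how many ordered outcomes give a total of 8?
Coefficient of x^8 in (x + x² + ... + x^6)^5. By inclusion-exclusion on dice exceeding 6: Σ_j (-1)^j C(5,j)·C(8-1-6j, 4) = C(5,0)·C(7,4) = 1·35 = 35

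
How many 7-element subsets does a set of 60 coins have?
C(60,7) = 60!/(7!×53!) = 386206920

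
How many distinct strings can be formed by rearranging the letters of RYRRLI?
6! / (1! × 1! × 3! × 1!) = 120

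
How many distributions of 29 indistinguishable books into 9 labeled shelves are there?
C(29+9-1, 9-1) = C(37, 8) = 38608020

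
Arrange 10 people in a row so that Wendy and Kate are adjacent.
Treat as block: (10-1)! × 2! = 362880 × 2 = 725760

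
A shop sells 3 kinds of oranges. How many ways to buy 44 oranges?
C(44+3-1, 3-1) = C(46, 2) = 1035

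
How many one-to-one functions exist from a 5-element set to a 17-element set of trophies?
P(17,5) = 17!/(17-5)! = 742560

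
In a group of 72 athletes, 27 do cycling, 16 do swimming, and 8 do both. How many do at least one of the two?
|A∪B| = |A| + |B| - |A∩B| = 27 + 16 - 8 = 35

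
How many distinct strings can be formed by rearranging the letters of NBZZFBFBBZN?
11! / (2! × 3! × 4! × 2!) = 69300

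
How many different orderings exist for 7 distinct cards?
7! = 5040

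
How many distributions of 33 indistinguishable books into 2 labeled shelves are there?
C(33+2-1, 2-1) = C(34, 1) = 34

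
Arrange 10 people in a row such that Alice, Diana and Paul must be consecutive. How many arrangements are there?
Treat the 3 as one block: (10-3+1)! × 3! = 40320 × 6 = 241920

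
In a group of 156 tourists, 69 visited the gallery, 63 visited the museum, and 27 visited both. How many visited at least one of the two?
|A∪B| = |A| + |B| - |A∩B| = 69 + 63 - 27 = 105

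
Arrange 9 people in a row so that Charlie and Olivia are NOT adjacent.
Total - adjacent = 9! - (9-1)!×2 = 362880 - 80640 = 282240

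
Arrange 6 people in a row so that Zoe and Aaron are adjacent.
Treat as block: (6-1)! × 2! = 120 × 2 = 240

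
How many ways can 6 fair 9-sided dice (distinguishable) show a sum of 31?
Coefficient of x^31 in (x + x² + ... + x^9)^6. By inclusion-exclusion on dice exceeding 9: Σ_j (-1)^j C(6,j)·C(31-1-9j, 5) = C(6,0)·C(30,5) - C(6,1)·C(21,5) + C(6,2)·C(12,5) = 1·142506 - 6·20349 + 15·792 = 32292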